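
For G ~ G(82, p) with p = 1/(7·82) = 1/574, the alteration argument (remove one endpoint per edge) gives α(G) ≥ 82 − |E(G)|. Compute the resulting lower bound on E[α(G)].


E[|E(G)|] = C(82, 2)·p = 3321 · (1/574) = 81/14.
E[α(G)] ≥ n − E[|E(G)|] = 82 − 81/14 = 1067/14.
Numerically: ≈ 76.21429.
(This is only a lower bound; the true E[α(G)] may be larger.)

E[α(G)] ≥ 1067/14 ≈ 76.21429.


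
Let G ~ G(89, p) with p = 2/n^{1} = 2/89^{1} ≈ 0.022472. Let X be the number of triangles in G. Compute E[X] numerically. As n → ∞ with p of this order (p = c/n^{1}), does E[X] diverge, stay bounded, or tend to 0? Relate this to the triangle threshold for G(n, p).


Number of potential triangles: C(89, 3) = 113564.
Each occurs with probability p³ ≈ (0.022472)³ ≈ 1.1348017e-05.
By linearity: E[X] = C(89, 3)·p³ ≈ 113564 · 1.1348017e-05 ≈ 1.28873.
Here α = 1, so p = 2/n is exactly at the triangle threshold p ~ 1/n. Asymptotically E[X] → c³/6 = 2³/6 = 4/3 ≈ 1.33333, a bounded constant. In this regime the triangle count is asymptotically Poisson(c³/6).

E[X] ≈ 1.28873; in regime p = Θ(1/n^{1}) E[X] stays bounded (at the triangle threshold p ~ 1/n).


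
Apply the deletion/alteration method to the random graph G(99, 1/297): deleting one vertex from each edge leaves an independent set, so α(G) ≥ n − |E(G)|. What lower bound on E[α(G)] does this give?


E[|E(G)|] = C(99, 2)·p = 4851 · (1/297) = 49/3.
E[α(G)] ≥ n − E[|E(G)|] = 99 − 49/3 = 248/3.
Numerically: ≈ 82.667.
(This is only a lower bound; the true E[α(G)] may be larger.)

E[α(G)] ≥ 248/3 ≈ 82.667.


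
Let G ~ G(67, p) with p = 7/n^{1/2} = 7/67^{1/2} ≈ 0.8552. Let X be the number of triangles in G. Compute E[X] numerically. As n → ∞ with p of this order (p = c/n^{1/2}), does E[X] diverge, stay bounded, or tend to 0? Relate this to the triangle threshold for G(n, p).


Number of potential triangles: C(67, 3) = 47905.
Each occurs with probability p³ ≈ (0.8552)³ ≈ 6.254346e-01.
By linearity: E[X] = C(67, 3)·p³ ≈ 47905 · 6.254346e-01 ≈ 29961.4454.
Since α = 1/2 < 1, p = c/n^{1/2} ≫ 1/n is above the triangle threshold p ~ 1/n. Asymptotically E[X] ~ (c³/6)·n^{3(1−α)} = (7³/6)·n^{1.5} → ∞; triangles are abundant w.h.p.

E[X] ≈ 29961.4454; in regime p = Θ(1/n^{1/2}) E[X] diverges (above the triangle threshold p ~ 1/n).


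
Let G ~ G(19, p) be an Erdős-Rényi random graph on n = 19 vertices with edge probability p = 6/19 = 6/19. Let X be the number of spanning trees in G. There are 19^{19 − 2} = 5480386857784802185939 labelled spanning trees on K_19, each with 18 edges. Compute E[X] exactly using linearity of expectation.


K_19 has 19^{19 − 2} = 5480386857784802185939 labelled spanning trees.
For each such spanning tree H, let X_H = 1 if all 18 edges of H are present in G. Then P[X_H = 1] = p^{18} = (6/19)^{18} = 101559956668416/104127350297911241532841.
By linearity of expectation: E[X] = Σ_H E[X_H] = 5480386857784802185939 · p^{18} = 5480386857784802185939 · 101559956668416/104127350297911241532841 = 101559956668416/19.
Numerically: E[X] ≈ 5.3453e+12.

E[X] = 5480386857784802185939 · (6/19)^{18} = 101559956668416/19 ≈ 5.3453e+12.


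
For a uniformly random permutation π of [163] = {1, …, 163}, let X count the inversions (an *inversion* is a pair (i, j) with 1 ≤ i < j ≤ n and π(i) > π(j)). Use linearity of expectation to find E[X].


Write X = Σ X_I over the C(163, 2) = 13203 pairs i < j, with X_I the indicator of one inversion.
There are 13203 indicators.
For each fixed pair i < j, the values π(i) and π(j) are two distinct elements of {1, …, 163} in uniformly random order; by symmetry P[π(i) > π(j)] = 1/2.
By linearity: E[X] = 13203 · (1/2) = C(163, 2) · (1/2) = 13203/2 = 13203/2 ≈ 6601.500000.

E[X] = 13203/2 = 6601.500000.


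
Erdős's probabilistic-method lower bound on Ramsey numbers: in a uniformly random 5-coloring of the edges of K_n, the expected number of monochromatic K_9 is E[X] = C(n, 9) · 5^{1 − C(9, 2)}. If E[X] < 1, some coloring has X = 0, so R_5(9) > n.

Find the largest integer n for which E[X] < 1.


We need C(n, 9) · 5^{1 − 36} < 1, i.e. C(n, 9) < 5^{36 − 1} = 2910383045673370361328125.
Check values of n near the boundary:
  n = 2170: C(2170, 9) = 2891746779868845075610510; 2891746779868845075610510 < 2910383045673370361328125? YES
  n = 2171: C(2171, 9) = 2903784578674959601827205; 2903784578674959601827205 < 2910383045673370361328125? YES
  n = 2172: C(2172, 9) = 2915866900084148060642020; 2915866900084148060642020 < 2910383045673370361328125? NO
The largest n with C(n, 9) < 2910383045673370361328125 is n = 2171 (where E[X] = 580756915734991920365441/582076609134674072265625 ≈ 0.99773). Hence R_5(9) > 2171, i.e. R_5(9) ≥ 2172.

Largest n = 2171; hence R_5(9) > 2171.


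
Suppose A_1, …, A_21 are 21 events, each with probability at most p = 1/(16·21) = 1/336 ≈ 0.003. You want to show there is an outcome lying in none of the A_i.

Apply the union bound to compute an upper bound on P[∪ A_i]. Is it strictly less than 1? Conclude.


Union bound: P[∪_{i=1}^{21} A_i] ≤ Σ_i P[A_i] ≤ 21·p = 21·(1/336) = 1/16.
Numerically: 1/16 ≈ 0.062.
Is 1/16 < 1? YES.
Since P[∪ A_i] ≤ 1/16 < 1, the complement has P[∩ A_i^c] ≥ 1 − 1/16 = 15/16 > 0, so some outcome avoids every A_i.

21·p = 1/16 ≈ 0.062; existence CERTIFIED by the union bound.


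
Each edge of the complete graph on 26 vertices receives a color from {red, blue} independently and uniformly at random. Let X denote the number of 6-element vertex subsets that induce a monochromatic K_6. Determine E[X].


Let X = Σ_S X_S over the C(26, 6) = 230230 subsets S of size 6, where X_S = 1 if the K_6 on S is monochromatic.
For a fixed S, the K_6 on S has C(6, 2) = 15 edges. P[all 15 edges red] = (1/2)^15, and likewise for blue, so P[monochromatic] = 2·(1/2)^15 = 2^{1 − 15} = 1/16384.
Summing: E[X] = C(26, 6) · 2^{1 − 15} = 230230 · 1/16384 = 115115/8192.
Numerically: E[X] ≈ 14.05212.

E[X] = C(26,6)·2^(1−C(6,2)) = 115115/8192 ≈ 14.05212.


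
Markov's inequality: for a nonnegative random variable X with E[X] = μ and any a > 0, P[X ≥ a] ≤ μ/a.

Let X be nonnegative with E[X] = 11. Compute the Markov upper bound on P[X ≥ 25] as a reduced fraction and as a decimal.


μ = E[X] = 11, a = 25.
Markov: P[X ≥ 25] ≤ μ/a = (11)/25 = 11/25.
Numerically: ≈ 0.440000.
(Since a = 25 > μ = 11.000000, the bound 11/25 is < 1 and informative.)

P[X ≥ 25] ≤ 11/25 ≈ 0.440000.


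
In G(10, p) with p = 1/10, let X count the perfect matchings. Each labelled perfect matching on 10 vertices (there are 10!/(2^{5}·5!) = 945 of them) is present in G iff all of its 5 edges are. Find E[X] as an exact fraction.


K_10 has 10!/(2^{5}·5!) = 945 labelled perfect matchings.
For each such perfect matching H, let X_H = 1 if all 5 edges of H are present in G. Then P[X_H = 1] = p^{5} = (1/10)^{5} = 1/100000.
Summing the indicators: E[X] = Σ_H E[X_H] = 945 · p^{5} = 945 · 1/100000 = 189/20000.
Numerically: E[X] ≈ 0.00945.

E[X] = 945 · (1/10)^{5} = 189/20000 ≈ 0.00945.


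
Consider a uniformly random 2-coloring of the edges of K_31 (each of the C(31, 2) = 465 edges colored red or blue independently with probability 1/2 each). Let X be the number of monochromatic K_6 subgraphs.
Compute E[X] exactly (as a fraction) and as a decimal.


Let X = Σ_S X_S over the C(31, 6) = 736281 subsets S of size 6, where X_S = 1 if the K_6 on S is monochromatic.
For a fixed S, the K_6 on S has C(6, 2) = 15 edges. P[all 15 edges red] = (1/2)^15, and likewise for blue, so P[monochromatic] = 2·(1/2)^15 = 2^{1 − 15} = 1/16384.
By linearity of expectation: E[X] = C(31, 6) · 2^{1 − 15} = 736281 · 1/16384 = 736281/16384.
Numerically: E[X] ≈ 44.939026.

E[X] = C(31,6)·2^(1−C(6,2)) = 736281/16384 ≈ 44.939026.


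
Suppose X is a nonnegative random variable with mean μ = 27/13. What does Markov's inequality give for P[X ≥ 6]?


μ = E[X] = 27/13, a = 6.
Markov: P[X ≥ 6] ≤ μ/a = (27/13)/6 = 9/26.
Numerically: ≈ 0.346.
(Since a = 6 > μ = 2.077, the bound 9/26 is < 1 and informative.)

P[X ≥ 6] ≤ 9/26 ≈ 0.346.


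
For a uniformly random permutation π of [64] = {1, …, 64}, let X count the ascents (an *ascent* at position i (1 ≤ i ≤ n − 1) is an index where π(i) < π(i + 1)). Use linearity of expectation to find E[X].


Write X = Σ X_I over i = 1, …, 63, with X_I the indicator of one ascent.
There are 63 indicators.
For each fixed i, the pair (π(i), π(i+1)) is a uniformly random ordered pair of distinct values from {1, …, 64}; by symmetry P[π(i) < π(i+1)] = 1/2.
By linearity: E[X] = 63 · (1/2) = (64 − 1) · (1/2) = 63/2 ≈ 31.5000.

E[X] = 63/2 = 31.5000.


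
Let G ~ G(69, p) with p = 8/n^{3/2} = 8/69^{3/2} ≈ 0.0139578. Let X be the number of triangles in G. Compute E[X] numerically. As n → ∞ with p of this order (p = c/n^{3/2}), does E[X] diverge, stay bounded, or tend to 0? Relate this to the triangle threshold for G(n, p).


Number of potential triangles: C(69, 3) = 52394.
Each occurs with probability p³ ≈ (0.0139578)³ ≈ 2.71924947e-06.
By linearity: E[X] = C(69, 3)·p³ ≈ 52394 · 2.71924947e-06 ≈ 0.142472.
Since α = 3/2 > 1, p = c/n^{3/2} = o(1/n) is below the triangle threshold p ~ 1/n. Asymptotically E[X] ~ (c³/6)·n^{3(1−α)} = (8³/6)·n^{-1.5} → 0, so by Markov's inequality G has no triangles w.h.p.

E[X] ≈ 0.142472; in regime p = Θ(1/n^{3/2}) E[X] tends to 0 (below the triangle threshold p ~ 1/n).


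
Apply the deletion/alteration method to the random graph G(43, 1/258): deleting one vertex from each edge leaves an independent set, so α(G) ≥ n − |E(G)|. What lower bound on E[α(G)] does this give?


E[|E(G)|] = C(43, 2)·p = 903 · (1/258) = 7/2.
E[α(G)] ≥ n − E[|E(G)|] = 43 − 7/2 = 79/2.
Numerically: ≈ 39.50000.
(This is only a lower bound; the true E[α(G)] may be larger.)

E[α(G)] ≥ 79/2 ≈ 39.50000.


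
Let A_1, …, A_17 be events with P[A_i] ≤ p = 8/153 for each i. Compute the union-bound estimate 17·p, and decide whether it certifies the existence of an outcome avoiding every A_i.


Union bound: P[∪_{i=1}^{17} A_i] ≤ Σ_i P[A_i] ≤ 17·p = 17·(8/153) = 8/9.
Numerically: 8/9 ≈ 0.889.
Is 8/9 < 1? YES.
Since P[∪ A_i] ≤ 8/9 < 1, the complement has P[∩ A_i^c] ≥ 1 − 8/9 = 1/9 > 0, so some outcome avoids every A_i.

17·p = 8/9 ≈ 0.889; existence CERTIFIED by the union bound.


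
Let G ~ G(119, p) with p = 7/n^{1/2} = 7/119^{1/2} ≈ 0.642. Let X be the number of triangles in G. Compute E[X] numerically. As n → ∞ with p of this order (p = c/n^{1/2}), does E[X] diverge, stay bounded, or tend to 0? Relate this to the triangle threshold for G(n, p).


Number of potential triangles: C(119, 3) = 273819.
Each occurs with probability p³ ≈ (0.642)³ ≈ 2.64225e-01.
By linearity: E[X] = C(119, 3)·p³ ≈ 273819 · 2.64225e-01 ≈ 72349.787.
Since α = 1/2 < 1, p = c/n^{1/2} ≫ 1/n is above the triangle threshold p ~ 1/n. Asymptotically E[X] ~ (c³/6)·n^{3(1−α)} = (7³/6)·n^{1.5} → ∞; triangles are abundant w.h.p.

E[X] ≈ 72349.787; in regime p = Θ(1/n^{1/2}) E[X] diverges (above the triangle threshold p ~ 1/n).


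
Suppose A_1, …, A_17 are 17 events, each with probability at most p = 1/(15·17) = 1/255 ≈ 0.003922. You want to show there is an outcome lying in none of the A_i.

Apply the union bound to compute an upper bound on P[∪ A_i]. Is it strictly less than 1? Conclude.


Union bound: P[∪_{i=1}^{17} A_i] ≤ Σ_i P[A_i] ≤ 17·p = 17·(1/255) = 1/15.
Numerically: 1/15 ≈ 0.066667.
Is 1/15 < 1? YES.
Since P[∪ A_i] ≤ 1/15 < 1, the complement has P[∩ A_i^c] ≥ 1 − 1/15 = 14/15 > 0, so some outcome avoids every A_i.

17·p = 1/15 ≈ 0.066667; existence CERTIFIED by the union bound.


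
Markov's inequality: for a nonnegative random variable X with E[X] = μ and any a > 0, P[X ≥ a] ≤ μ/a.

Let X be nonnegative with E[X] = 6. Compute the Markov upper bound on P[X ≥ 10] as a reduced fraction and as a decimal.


μ = E[X] = 6, a = 10.
Markov: P[X ≥ 10] ≤ μ/a = (6)/10 = 3/5.
Numerically: ≈ 0.60000.
(Since a = 10 > μ = 6.00000, the bound 3/5 is < 1 and informative.)

P[X ≥ 10] ≤ 3/5 ≈ 0.60000.


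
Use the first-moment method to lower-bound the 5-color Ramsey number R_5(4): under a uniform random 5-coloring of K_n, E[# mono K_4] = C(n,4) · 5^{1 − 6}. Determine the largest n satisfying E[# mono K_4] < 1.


We need C(n, 4) · 5^{1 − 6} < 1, i.e. C(n, 4) < 5^{6 − 1} = 3125.
Check values of n near the boundary:
  n = 17: C(17, 4) = 2380; 2380 < 3125? YES
  n = 18: C(18, 4) = 3060; 3060 < 3125? YES
  n = 19: C(19, 4) = 3876; 3876 < 3125? NO
The largest n with C(n, 4) < 3125 is n = 18 (where E[X] = 612/625 ≈ 0.9792). Hence R_5(4) > 18, i.e. R_5(4) ≥ 19.

Largest n = 18; hence R_5(4) > 18.


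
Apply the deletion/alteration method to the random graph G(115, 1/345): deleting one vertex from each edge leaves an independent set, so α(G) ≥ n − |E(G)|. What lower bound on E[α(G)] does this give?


E[|E(G)|] = C(115, 2)·p = 6555 · (1/345) = 19.
E[α(G)] ≥ n − E[|E(G)|] = 115 − 19 = 96.
Numerically: ≈ 96.00000.
(This is only a lower bound; the true E[α(G)] may be larger.)

E[α(G)] ≥ 96 ≈ 96.00000.


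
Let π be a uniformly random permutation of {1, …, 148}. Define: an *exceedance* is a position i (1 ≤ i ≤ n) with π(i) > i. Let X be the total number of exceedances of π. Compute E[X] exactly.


Write X = Σ_{i=1}^{148} X_i, where X_i = 1_{π(i) > i}.
For each fixed i, π(i) is uniform over {1, …, 148} (marginal of a uniform permutation), so P[π(i) > i] = (n − i)/n. Summing: Σ_{i=1}^{148} (n − i)/n = (0 + 1 + … + 147)/148 = 148(148 − 1)/(2·148) = (148 − 1)/2.
Hence E[X] = Σ_{i=1}^{148} (148 − i)/148 = 147/2 ≈ 73.500000.

E[X] = 147/2 = 73.500000.


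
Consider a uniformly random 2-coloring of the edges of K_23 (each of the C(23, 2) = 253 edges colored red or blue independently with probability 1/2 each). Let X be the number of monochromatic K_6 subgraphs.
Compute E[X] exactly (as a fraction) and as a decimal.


Let X = Σ_S X_S over the C(23, 6) = 100947 subsets S of size 6, where X_S = 1 if the K_6 on S is monochromatic.
For a fixed S, the K_6 on S has C(6, 2) = 15 edges. P[all 15 edges red] = (1/2)^15, and likewise for blue, so P[monochromatic] = 2·(1/2)^15 = 2^{1 − 15} = 1/16384.
By linearity of expectation: E[X] = C(23, 6) · 2^{1 − 15} = 100947 · 1/16384 = 100947/16384.
Numerically: E[X] ≈ 6.1613.

E[X] = C(23,6)·2^(1−C(6,2)) = 100947/16384 ≈ 6.1613.


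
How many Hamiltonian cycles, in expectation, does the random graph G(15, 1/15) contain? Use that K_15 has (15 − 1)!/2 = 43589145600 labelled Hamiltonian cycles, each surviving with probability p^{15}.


K_15 has (15 − 1)!/2 = 43589145600 labelled Hamiltonian cycles.
For each such Hamiltonian cycle H, let X_H = 1 if all 15 edges of H are present in G. Then P[X_H = 1] = p^{15} = (1/15)^{15} = 1/437893890380859375.
By linearity: E[X] = Σ_H E[X_H] = 43589145600 · p^{15} = 43589145600 · 1/437893890380859375 = 7175168/72081298828125.
Numerically: E[X] ≈ 9.95427e-08.

E[X] = 43589145600 · (1/15)^{15} = 7175168/72081298828125 ≈ 9.95427e-08.


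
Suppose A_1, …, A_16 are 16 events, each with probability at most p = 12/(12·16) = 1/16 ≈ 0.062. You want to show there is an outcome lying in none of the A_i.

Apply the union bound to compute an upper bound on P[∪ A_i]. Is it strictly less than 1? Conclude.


Union bound: P[∪_{i=1}^{16} A_i] ≤ Σ_i P[A_i] ≤ 16·p = 16·(1/16) = 1.
Numerically: 1 ≈ 1.000.
Is 1 < 1? NO.
Since the bound 1 is ≥ 1, the union bound is uninformative here; it does NOT by itself certify existence.

16·p = 1 ≈ 1.000; existence NOT certified by the union bound.


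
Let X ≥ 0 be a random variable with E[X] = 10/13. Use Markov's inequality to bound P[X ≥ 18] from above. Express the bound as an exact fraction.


μ = E[X] = 10/13, a = 18.
Markov: P[X ≥ 18] ≤ μ/a = (10/13)/18 = 5/117.
Numerically: ≈ 0.043.
(Since a = 18 > μ = 0.769, the bound 5/117 is < 1 and informative.)

P[X ≥ 18] ≤ 5/117 ≈ 0.043.


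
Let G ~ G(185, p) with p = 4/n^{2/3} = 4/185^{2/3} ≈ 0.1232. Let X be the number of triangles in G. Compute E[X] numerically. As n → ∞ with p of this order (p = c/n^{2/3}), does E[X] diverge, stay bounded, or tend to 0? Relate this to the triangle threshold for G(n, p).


Number of potential triangles: C(185, 3) = 1038220.
Each occurs with probability p³ ≈ (0.1232)³ ≈ 1.86997809e-03.
By linearity: E[X] = C(185, 3)·p³ ≈ 1038220 · 1.86997809e-03 ≈ 1941.448649.
Since α = 2/3 < 1, p = c/n^{2/3} ≫ 1/n is above the triangle threshold p ~ 1/n. Asymptotically E[X] ~ (c³/6)·n^{3(1−α)} = (4³/6)·n^{1} → ∞; triangles are abundant w.h.p.

E[X] ≈ 1941.448649; in regime p = Θ(1/n^{2/3}) E[X] diverges (above the triangle threshold p ~ 1/n).


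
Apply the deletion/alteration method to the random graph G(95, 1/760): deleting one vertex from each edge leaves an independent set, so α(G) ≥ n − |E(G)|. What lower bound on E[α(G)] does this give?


E[|E(G)|] = C(95, 2)·p = 4465 · (1/760) = 47/8.
E[α(G)] ≥ n − E[|E(G)|] = 95 − 47/8 = 713/8.
Numerically: ≈ 89.125.
(This is only a lower bound; the true E[α(G)] may be larger.)

E[α(G)] ≥ 713/8 ≈ 89.125.


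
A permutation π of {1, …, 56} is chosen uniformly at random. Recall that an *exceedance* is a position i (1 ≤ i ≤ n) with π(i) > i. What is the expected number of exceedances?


Write X = Σ_{i=1}^{56} X_i, where X_i = 1_{π(i) > i}.
For each fixed i, π(i) is uniform over {1, …, 56} (marginal of a uniform permutation), so P[π(i) > i] = (n − i)/n. Summing: Σ_{i=1}^{56} (n − i)/n = (0 + 1 + … + 55)/56 = 56(56 − 1)/(2·56) = (56 − 1)/2.
Hence E[X] = Σ_{i=1}^{56} (56 − i)/56 = 55/2 ≈ 27.500000.

E[X] = 55/2 = 27.500000.


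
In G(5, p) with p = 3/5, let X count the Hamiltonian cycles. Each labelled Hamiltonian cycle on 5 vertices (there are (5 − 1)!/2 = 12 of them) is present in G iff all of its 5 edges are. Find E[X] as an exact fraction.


K_5 has (5 − 1)!/2 = 12 labelled Hamiltonian cycles.
For each such Hamiltonian cycle H, let X_H = 1 if all 5 edges of H are present in G. Then P[X_H = 1] = p^{5} = (3/5)^{5} = 243/3125.
By linearity: E[X] = Σ_H E[X_H] = 12 · p^{5} = 12 · 243/3125 = 2916/3125.
Numerically: E[X] ≈ 0.93312.

E[X] = 12 · (3/5)^{5} = 2916/3125 ≈ 0.93312.


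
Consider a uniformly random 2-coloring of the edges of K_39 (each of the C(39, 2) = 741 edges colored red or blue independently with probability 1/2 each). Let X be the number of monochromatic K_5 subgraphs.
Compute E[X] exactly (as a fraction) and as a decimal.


Let X = Σ_S X_S over the C(39, 5) = 575757 subsets S of size 5, where X_S = 1 if the K_5 on S is monochromatic.
For a fixed S, the K_5 on S has C(5, 2) = 10 edges. P[all 10 edges red] = (1/2)^10, and likewise for blue, so P[monochromatic] = 2·(1/2)^10 = 2^{1 − 10} = 1/512.
Summing: E[X] = C(39, 5) · 2^{1 − 10} = 575757 · 1/512 = 575757/512.
Numerically: E[X] ≈ 1124.525.

E[X] = C(39,5)·2^(1−C(5,2)) = 575757/512 ≈ 1124.525.


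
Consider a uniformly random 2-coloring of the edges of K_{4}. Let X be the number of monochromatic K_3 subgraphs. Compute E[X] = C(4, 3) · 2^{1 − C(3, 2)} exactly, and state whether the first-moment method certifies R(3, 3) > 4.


E[X] = C(4, 3) · 2^{1 − 3} = 4 · 2^{−2} = 4/4.
As a reduced fraction: E[X] = 1 ≈ 1.000000.
Is E[X] < 1? NO.
Since E[X] ≥ 1, the first-moment bound is inconclusive at n = 4; it does NOT by itself certify R(3, 3) > 4.

E[X] = 1 ≈ 1.000000; E[X] ≥ 1; first-moment method inconclusive here.


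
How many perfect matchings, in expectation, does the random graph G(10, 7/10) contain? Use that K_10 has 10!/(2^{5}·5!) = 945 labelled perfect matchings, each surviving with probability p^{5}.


K_10 has 10!/(2^{5}·5!) = 945 labelled perfect matchings.
For each such perfect matching H, let X_H = 1 if all 5 edges of H are present in G. Then P[X_H = 1] = p^{5} = (7/10)^{5} = 16807/100000.
By linearity of expectation: E[X] = Σ_H E[X_H] = 945 · p^{5} = 945 · 16807/100000 = 3176523/20000.
Numerically: E[X] ≈ 159.

E[X] = 945 · (7/10)^{5} = 3176523/20000 ≈ 159.


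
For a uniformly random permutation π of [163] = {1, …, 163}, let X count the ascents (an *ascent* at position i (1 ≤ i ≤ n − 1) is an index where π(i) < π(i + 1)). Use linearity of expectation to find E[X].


Write X = Σ X_I over i = 1, …, 162, with X_I the indicator of one ascent.
There are 162 indicators.
For each fixed i, the pair (π(i), π(i+1)) is a uniformly random ordered pair of distinct values from {1, …, 163}; by symmetry P[π(i) < π(i+1)] = 1/2.
By linearity: E[X] = 162 · (1/2) = (163 − 1) · (1/2) = 81 ≈ 81.000.

E[X] = 81 = 81.000.


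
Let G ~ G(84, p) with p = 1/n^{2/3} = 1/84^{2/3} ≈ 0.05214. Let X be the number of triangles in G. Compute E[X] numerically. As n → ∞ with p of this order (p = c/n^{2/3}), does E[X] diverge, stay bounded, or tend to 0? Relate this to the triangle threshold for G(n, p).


Number of potential triangles: C(84, 3) = 95284.
Each occurs with probability p³ ≈ (0.05214)³ ≈ 1.417234e-04.
By linearity: E[X] = C(84, 3)·p³ ≈ 95284 · 1.417234e-04 ≈ 13.5040.
Since α = 2/3 < 1, p = c/n^{2/3} ≫ 1/n is above the triangle threshold p ~ 1/n. Asymptotically E[X] ~ (c³/6)·n^{3(1−α)} = (1³/6)·n^{1} → ∞; triangles are abundant w.h.p.

E[X] ≈ 13.5040; in regime p = Θ(1/n^{2/3}) E[X] diverges (above the triangle threshold p ~ 1/n).


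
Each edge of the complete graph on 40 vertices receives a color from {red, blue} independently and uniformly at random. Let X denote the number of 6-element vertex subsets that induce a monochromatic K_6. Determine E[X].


Let X = Σ_S X_S over the C(40, 6) = 3838380 subsets S of size 6, where X_S = 1 if the K_6 on S is monochromatic.
For a fixed S, the K_6 on S has C(6, 2) = 15 edges. P[all 15 edges red] = (1/2)^15, and likewise for blue, so P[monochromatic] = 2·(1/2)^15 = 2^{1 − 15} = 1/16384.
By linearity: E[X] = C(40, 6) · 2^{1 − 15} = 3838380 · 1/16384 = 959595/4096.
Numerically: E[X] ≈ 234.27612.

E[X] = C(40,6)·2^(1−C(6,2)) = 959595/4096 ≈ 234.27612.


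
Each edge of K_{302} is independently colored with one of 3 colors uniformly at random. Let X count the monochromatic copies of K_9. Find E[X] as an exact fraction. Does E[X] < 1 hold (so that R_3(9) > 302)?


E[X] = C(302, 9) · 3^{1 − 36} = 51054804739588650 · 3^{−35} = 51054804739588650/50031545098999707.
As a reduced fraction: E[X] = 17018268246529550/16677181699666569 ≈ 1.02045.
Is E[X] < 1? NO.
Since E[X] ≥ 1, the first-moment bound is inconclusive at n = 302; it does NOT by itself certify R_3(9) > 302.

E[X] = 17018268246529550/16677181699666569 ≈ 1.02045; E[X] ≥ 1; first-moment method inconclusive here.


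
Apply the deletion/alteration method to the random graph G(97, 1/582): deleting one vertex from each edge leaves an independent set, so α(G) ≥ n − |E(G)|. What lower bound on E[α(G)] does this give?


E[|E(G)|] = C(97, 2)·p = 4656 · (1/582) = 8.
E[α(G)] ≥ n − E[|E(G)|] = 97 − 8 = 89.
Numerically: ≈ 89.000.
(This is only a lower bound; the true E[α(G)] may be larger.)

E[α(G)] ≥ 89 ≈ 89.000.


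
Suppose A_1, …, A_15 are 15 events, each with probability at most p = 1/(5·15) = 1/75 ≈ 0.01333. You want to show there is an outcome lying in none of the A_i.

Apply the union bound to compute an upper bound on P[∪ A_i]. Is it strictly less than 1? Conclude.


Union bound: P[∪_{i=1}^{15} A_i] ≤ Σ_i P[A_i] ≤ 15·p = 15·(1/75) = 1/5.
Numerically: 1/5 ≈ 0.20000.
Is 1/5 < 1? YES.
Since P[∪ A_i] ≤ 1/5 < 1, the complement has P[∩ A_i^c] ≥ 1 − 1/5 = 4/5 > 0, so some outcome avoids every A_i.

15·p = 1/5 ≈ 0.20000; existence CERTIFIED by the union bound.


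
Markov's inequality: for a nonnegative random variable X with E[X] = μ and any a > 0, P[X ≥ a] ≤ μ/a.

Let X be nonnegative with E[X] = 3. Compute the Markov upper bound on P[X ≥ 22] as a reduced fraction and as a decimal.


μ = E[X] = 3, a = 22.
Markov: P[X ≥ 22] ≤ μ/a = (3)/22 = 3/22.
Numerically: ≈ 0.136.
(Since a = 22 > μ = 3.000, the bound 3/22 is < 1 and informative.)

P[X ≥ 22] ≤ 3/22 ≈ 0.136.


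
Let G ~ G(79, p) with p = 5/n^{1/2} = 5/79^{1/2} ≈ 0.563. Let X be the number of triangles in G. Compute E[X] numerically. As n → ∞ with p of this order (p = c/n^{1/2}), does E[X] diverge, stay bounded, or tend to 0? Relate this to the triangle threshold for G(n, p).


Number of potential triangles: C(79, 3) = 79079.
Each occurs with probability p³ ≈ (0.563)³ ≈ 1.78020e-01.
By linearity: E[X] = C(79, 3)·p³ ≈ 79079 · 1.78020e-01 ≈ 14077.662.
Since α = 1/2 < 1, p = c/n^{1/2} ≫ 1/n is above the triangle threshold p ~ 1/n. Asymptotically E[X] ~ (c³/6)·n^{3(1−α)} = (5³/6)·n^{1.5} → ∞; triangles are abundant w.h.p.

E[X] ≈ 14077.662; in regime p = Θ(1/n^{1/2}) E[X] diverges (above the triangle threshold p ~ 1/n).


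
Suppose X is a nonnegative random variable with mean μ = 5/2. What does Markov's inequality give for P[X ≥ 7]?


μ = E[X] = 5/2, a = 7.
Markov: P[X ≥ 7] ≤ μ/a = (5/2)/7 = 5/14.
Numerically: ≈ 0.357143.
(Since a = 7 > μ = 2.500000, the bound 5/14 is < 1 and informative.)

P[X ≥ 7] ≤ 5/14 ≈ 0.357143.


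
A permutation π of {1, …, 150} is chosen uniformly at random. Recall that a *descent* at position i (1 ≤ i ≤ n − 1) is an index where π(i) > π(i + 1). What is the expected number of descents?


Write X = Σ X_I over i = 1, …, 149, with X_I the indicator of one descent.
There are 149 indicators.
For each fixed i, the pair (π(i), π(i+1)) is a uniformly random ordered pair of distinct values from {1, …, 150}; by symmetry P[π(i) > π(i+1)] = 1/2.
By linearity: E[X] = 149 · (1/2) = (150 − 1) · (1/2) = 149/2 ≈ 74.5000.

E[X] = 149/2 = 74.5000.


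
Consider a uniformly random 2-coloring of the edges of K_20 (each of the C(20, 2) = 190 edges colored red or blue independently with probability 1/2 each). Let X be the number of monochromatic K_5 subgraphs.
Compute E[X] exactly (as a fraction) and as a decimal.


Let X = Σ_S X_S over the C(20, 5) = 15504 subsets S of size 5, where X_S = 1 if the K_5 on S is monochromatic.
For a fixed S, the K_5 on S has C(5, 2) = 10 edges. P[all 10 edges red] = (1/2)^10, and likewise for blue, so P[monochromatic] = 2·(1/2)^10 = 2^{1 − 10} = 1/512.
By linearity: E[X] = C(20, 5) · 2^{1 − 10} = 15504 · 1/512 = 969/32.
Numerically: E[X] ≈ 30.28125.

E[X] = C(20,5)·2^(1−C(5,2)) = 969/32 ≈ 30.28125.


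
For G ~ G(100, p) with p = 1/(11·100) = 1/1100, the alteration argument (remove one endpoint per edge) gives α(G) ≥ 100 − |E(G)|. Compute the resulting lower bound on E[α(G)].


E[|E(G)|] = C(100, 2)·p = 4950 · (1/1100) = 9/2.
E[α(G)] ≥ n − E[|E(G)|] = 100 − 9/2 = 191/2.
Numerically: ≈ 95.500.
(This is only a lower bound; the true E[α(G)] may be larger.)

E[α(G)] ≥ 191/2 ≈ 95.500.


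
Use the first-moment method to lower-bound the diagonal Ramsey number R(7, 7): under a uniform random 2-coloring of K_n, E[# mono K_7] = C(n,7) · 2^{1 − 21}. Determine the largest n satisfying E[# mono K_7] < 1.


We need C(n, 7) · 2^{1 − 21} < 1, i.e. C(n, 7) < 2^{21 − 1} = 1048576.
Check values of n near the boundary:
  n = 23: C(23, 7) = 245157; 245157 < 1048576? YES
  n = 24: C(24, 7) = 346104; 346104 < 1048576? YES
  n = 25: C(25, 7) = 480700; 480700 < 1048576? YES
  n = 26: C(26, 7) = 657800; 657800 < 1048576? YES
  n = 27: C(27, 7) = 888030; 888030 < 1048576? YES
  n = 28: C(28, 7) = 1184040; 1184040 < 1048576? NO
The largest n with C(n, 7) < 1048576 is n = 27 (where E[X] = 444015/524288 ≈ 0.8468914). Hence R(7, 7) > 27, i.e. R(7, 7) ≥ 28.

Largest n = 27; hence R(7, 7) > 27.


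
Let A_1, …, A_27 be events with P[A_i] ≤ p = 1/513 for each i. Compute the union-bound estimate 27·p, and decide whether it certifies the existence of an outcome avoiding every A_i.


Union bound: P[∪_{i=1}^{27} A_i] ≤ Σ_i P[A_i] ≤ 27·p = 27·(1/513) = 1/19.
Numerically: 1/19 ≈ 0.0526316.
Is 1/19 < 1? YES.
Since P[∪ A_i] ≤ 1/19 < 1, the complement has P[∩ A_i^c] ≥ 1 − 1/19 = 18/19 > 0, so some outcome avoids every A_i.

27·p = 1/19 ≈ 0.0526316; existence CERTIFIED by the union bound.


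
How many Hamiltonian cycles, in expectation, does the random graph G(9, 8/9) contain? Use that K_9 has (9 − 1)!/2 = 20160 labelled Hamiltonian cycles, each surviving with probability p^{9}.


K_9 has (9 − 1)!/2 = 20160 labelled Hamiltonian cycles.
For each such Hamiltonian cycle H, let X_H = 1 if all 9 edges of H are present in G. Then P[X_H = 1] = p^{9} = (8/9)^{9} = 134217728/387420489.
By linearity: E[X] = Σ_H E[X_H] = 20160 · p^{9} = 20160 · 134217728/387420489 = 300647710720/43046721.
Numerically: E[X] ≈ 6984.

E[X] = 20160 · (8/9)^{9} = 300647710720/43046721 ≈ 6984.


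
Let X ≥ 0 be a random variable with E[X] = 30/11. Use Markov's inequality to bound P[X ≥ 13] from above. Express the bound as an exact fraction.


μ = E[X] = 30/11, a = 13.
Markov: P[X ≥ 13] ≤ μ/a = (30/11)/13 = 30/143.
Numerically: ≈ 0.20979.
(Since a = 13 > μ = 2.72727, the bound 30/143 is < 1 and informative.)

P[X ≥ 13] ≤ 30/143 ≈ 0.20979.


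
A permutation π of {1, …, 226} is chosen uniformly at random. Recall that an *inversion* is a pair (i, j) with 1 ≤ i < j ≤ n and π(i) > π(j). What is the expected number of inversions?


Write X = Σ X_I over the C(226, 2) = 25425 pairs i < j, with X_I the indicator of one inversion.
There are 25425 indicators.
For each fixed pair i < j, the values π(i) and π(j) are two distinct elements of {1, …, 226} in uniformly random order; by symmetry P[π(i) > π(j)] = 1/2.
By linearity: E[X] = 25425 · (1/2) = C(226, 2) · (1/2) = 25425/2 = 25425/2 ≈ 12712.50000.

E[X] = 25425/2 = 12712.50000.


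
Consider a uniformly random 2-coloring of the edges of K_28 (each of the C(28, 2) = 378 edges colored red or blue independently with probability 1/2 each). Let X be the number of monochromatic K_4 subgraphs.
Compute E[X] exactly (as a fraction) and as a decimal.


Let X = Σ_S X_S over the C(28, 4) = 20475 subsets S of size 4, where X_S = 1 if the K_4 on S is monochromatic.
For a fixed S, the K_4 on S has C(4, 2) = 6 edges. P[all 6 edges red] = (1/2)^6, and likewise for blue, so P[monochromatic] = 2·(1/2)^6 = 2^{1 − 6} = 1/32.
By linearity of expectation: E[X] = C(28, 4) · 2^{1 − 6} = 20475 · 1/32 = 20475/32.
Numerically: E[X] ≈ 639.8438.

E[X] = C(28,4)·2^(1−C(4,2)) = 20475/32 ≈ 639.8438.


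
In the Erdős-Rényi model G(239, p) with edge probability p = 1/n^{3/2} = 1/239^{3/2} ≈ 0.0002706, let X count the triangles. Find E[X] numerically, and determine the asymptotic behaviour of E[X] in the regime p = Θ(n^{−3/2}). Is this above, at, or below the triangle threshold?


Number of potential triangles: C(239, 3) = 2246839.
Each occurs with probability p³ ≈ (0.0002706)³ ≈ 1.982483e-11.
By linearity: E[X] = C(239, 3)·p³ ≈ 2246839 · 1.982483e-11 ≈ 0.0000.
Since α = 3/2 > 1, p = c/n^{3/2} = o(1/n) is below the triangle threshold p ~ 1/n. Asymptotically E[X] ~ (c³/6)·n^{3(1−α)} = (1³/6)·n^{-1.5} → 0, so by Markov's inequality G has no triangles w.h.p.

E[X] ≈ 0.0000; in regime p = Θ(1/n^{3/2}) E[X] tends to 0 (below the triangle threshold p ~ 1/n).


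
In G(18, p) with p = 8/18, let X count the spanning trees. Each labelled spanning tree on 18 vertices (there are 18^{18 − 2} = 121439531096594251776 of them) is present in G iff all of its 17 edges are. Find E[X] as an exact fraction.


K_18 has 18^{18 − 2} = 121439531096594251776 labelled spanning trees.
For each such spanning tree H, let X_H = 1 if all 17 edges of H are present in G. Then P[X_H = 1] = p^{17} = (4/9)^{17} = 17179869184/16677181699666569.
By linearity of expectation: E[X] = Σ_H E[X_H] = 121439531096594251776 · p^{17} = 121439531096594251776 · 17179869184/16677181699666569 = 1125899906842624/9.
Numerically: E[X] ≈ 1.25e+14.

E[X] = 121439531096594251776 · (4/9)^{17} = 1125899906842624/9 ≈ 1.25e+14.


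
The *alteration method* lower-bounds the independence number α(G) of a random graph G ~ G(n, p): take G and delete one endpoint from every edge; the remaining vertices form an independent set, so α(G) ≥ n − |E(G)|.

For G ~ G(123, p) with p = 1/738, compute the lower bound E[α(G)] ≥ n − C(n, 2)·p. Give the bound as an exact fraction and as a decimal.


E[|E(G)|] = C(123, 2)·p = 7503 · (1/738) = 61/6.
E[α(G)] ≥ n − E[|E(G)|] = 123 − 61/6 = 677/6.
Numerically: ≈ 112.8333.
(This is only a lower bound; the true E[α(G)] may be larger.)

E[α(G)] ≥ 677/6 ≈ 112.8333.


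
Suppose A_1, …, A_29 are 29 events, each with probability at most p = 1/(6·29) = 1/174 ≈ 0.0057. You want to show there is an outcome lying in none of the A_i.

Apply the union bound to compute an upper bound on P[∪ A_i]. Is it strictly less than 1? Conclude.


Union bound: P[∪_{i=1}^{29} A_i] ≤ Σ_i P[A_i] ≤ 29·p = 29·(1/174) = 1/6.
Numerically: 1/6 ≈ 0.1667.
Is 1/6 < 1? YES.
Since P[∪ A_i] ≤ 1/6 < 1, the complement has P[∩ A_i^c] ≥ 1 − 1/6 = 5/6 > 0, so some outcome avoids every A_i.

29·p = 1/6 ≈ 0.1667; existence CERTIFIED by the union bound.


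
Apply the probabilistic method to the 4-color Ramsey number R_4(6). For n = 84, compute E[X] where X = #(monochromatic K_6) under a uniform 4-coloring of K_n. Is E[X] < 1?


E[X] = C(84, 6) · 4^{1 − 15} = 406481544 · 4^{−14} = 406481544/268435456.
As a reduced fraction: E[X] = 50810193/33554432 ≈ 1.51426.
Is E[X] < 1? NO.
Since E[X] ≥ 1, the first-moment bound is inconclusive at n = 84; it does NOT by itself certify R_4(6) > 84.

E[X] = 50810193/33554432 ≈ 1.51426; E[X] ≥ 1; first-moment method inconclusive here.


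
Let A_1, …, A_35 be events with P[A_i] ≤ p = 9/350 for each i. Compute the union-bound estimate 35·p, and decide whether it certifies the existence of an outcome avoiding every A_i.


Union bound: P[∪_{i=1}^{35} A_i] ≤ Σ_i P[A_i] ≤ 35·p = 35·(9/350) = 9/10.
Numerically: 9/10 ≈ 0.9000.
Is 9/10 < 1? YES.
Since P[∪ A_i] ≤ 9/10 < 1, the complement has P[∩ A_i^c] ≥ 1 − 9/10 = 1/10 > 0, so some outcome avoids every A_i.

35·p = 9/10 ≈ 0.9000; existence CERTIFIED by the union bound.


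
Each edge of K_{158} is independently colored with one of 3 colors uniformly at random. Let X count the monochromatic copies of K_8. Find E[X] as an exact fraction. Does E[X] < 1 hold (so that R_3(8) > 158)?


E[X] = C(158, 8) · 3^{1 − 28} = 8044984271181 · 3^{−27} = 8044984271181/7625597484987.
As a reduced fraction: E[X] = 2681661423727/2541865828329 ≈ 1.05500.
Is E[X] < 1? NO.
Since E[X] ≥ 1, the first-moment bound is inconclusive at n = 158; it does NOT by itself certify R_3(8) > 158.

E[X] = 2681661423727/2541865828329 ≈ 1.05500; E[X] ≥ 1; first-moment method inconclusive here.


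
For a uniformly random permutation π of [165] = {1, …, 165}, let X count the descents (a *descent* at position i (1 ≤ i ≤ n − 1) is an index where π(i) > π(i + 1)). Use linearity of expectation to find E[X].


Write X = Σ X_I over i = 1, …, 164, with X_I the indicator of one descent.
There are 164 indicators.
For each fixed i, the pair (π(i), π(i+1)) is a uniformly random ordered pair of distinct values from {1, …, 165}; by symmetry P[π(i) > π(i+1)] = 1/2.
By linearity: E[X] = 164 · (1/2) = (165 − 1) · (1/2) = 82 ≈ 82.000.

E[X] = 82 = 82.000.


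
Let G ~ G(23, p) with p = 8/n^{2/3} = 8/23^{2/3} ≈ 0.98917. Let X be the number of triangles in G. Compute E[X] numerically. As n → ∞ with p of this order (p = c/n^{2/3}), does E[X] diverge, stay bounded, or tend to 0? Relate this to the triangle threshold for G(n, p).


Number of potential triangles: C(23, 3) = 1771.
Each occurs with probability p³ ≈ (0.98917)³ ≈ 9.6786389e-01.
By linearity: E[X] = C(23, 3)·p³ ≈ 1771 · 9.6786389e-01 ≈ 1714.08696.
Since α = 2/3 < 1, p = c/n^{2/3} ≫ 1/n is above the triangle threshold p ~ 1/n. Asymptotically E[X] ~ (c³/6)·n^{3(1−α)} = (8³/6)·n^{1} → ∞; triangles are abundant w.h.p.

E[X] ≈ 1714.08696; in regime p = Θ(1/n^{2/3}) E[X] diverges (above the triangle threshold p ~ 1/n).


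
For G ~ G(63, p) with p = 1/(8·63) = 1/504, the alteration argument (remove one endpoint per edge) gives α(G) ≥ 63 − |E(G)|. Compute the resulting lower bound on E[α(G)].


E[|E(G)|] = C(63, 2)·p = 1953 · (1/504) = 31/8.
E[α(G)] ≥ n − E[|E(G)|] = 63 − 31/8 = 473/8.
Numerically: ≈ 59.125000.
(This is only a lower bound; the true E[α(G)] may be larger.)

E[α(G)] ≥ 473/8 ≈ 59.125000.


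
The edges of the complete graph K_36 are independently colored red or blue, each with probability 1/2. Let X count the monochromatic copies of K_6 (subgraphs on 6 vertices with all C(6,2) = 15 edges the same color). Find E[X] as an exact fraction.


Let X = Σ_S X_S over the C(36, 6) = 1947792 subsets S of size 6, where X_S = 1 if the K_6 on S is monochromatic.
For a fixed S, the K_6 on S has C(6, 2) = 15 edges. P[all 15 edges red] = (1/2)^15, and likewise for blue, so P[monochromatic] = 2·(1/2)^15 = 2^{1 − 15} = 1/16384.
By linearity of expectation: E[X] = C(36, 6) · 2^{1 − 15} = 1947792 · 1/16384 = 121737/1024.
Numerically: E[X] ≈ 118.88379.

E[X] = C(36,6)·2^(1−C(6,2)) = 121737/1024 ≈ 118.88379.


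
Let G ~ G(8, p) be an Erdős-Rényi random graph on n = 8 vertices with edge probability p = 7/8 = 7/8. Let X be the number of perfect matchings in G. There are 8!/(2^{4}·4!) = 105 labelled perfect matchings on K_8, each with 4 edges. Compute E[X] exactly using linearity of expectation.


K_8 has 8!/(2^{4}·4!) = 105 labelled perfect matchings.
For each such perfect matching H, let X_H = 1 if all 4 edges of H are present in G. Then P[X_H = 1] = p^{4} = (7/8)^{4} = 2401/4096.
By linearity of expectation: E[X] = Σ_H E[X_H] = 105 · p^{4} = 105 · 2401/4096 = 252105/4096.
Numerically: E[X] ≈ 61.5.

E[X] = 105 · (7/8)^{4} = 252105/4096 ≈ 61.5.


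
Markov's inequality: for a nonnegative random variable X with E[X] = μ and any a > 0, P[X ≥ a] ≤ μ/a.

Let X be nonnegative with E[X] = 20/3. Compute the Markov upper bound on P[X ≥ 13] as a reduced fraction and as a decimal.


μ = E[X] = 20/3, a = 13.
Markov: P[X ≥ 13] ≤ μ/a = (20/3)/13 = 20/39.
Numerically: ≈ 0.513.
(Since a = 13 > μ = 6.667, the bound 20/39 is < 1 and informative.)

P[X ≥ 13] ≤ 20/39 ≈ 0.513.


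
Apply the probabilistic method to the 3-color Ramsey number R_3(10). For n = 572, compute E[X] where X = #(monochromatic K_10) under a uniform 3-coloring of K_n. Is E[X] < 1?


E[X] = C(572, 10) · 3^{1 − 45} = 954640815642161682606 · 3^{−44} = 954640815642161682606/984770902183611232881.
As a reduced fraction: E[X] = 106071201738017964734/109418989131512359209 ≈ 0.96940.
Is E[X] < 1? YES.
Since E[X] < 1, there exists a 3-coloring of K_{572} with no monochromatic K_10; hence R_3(10) > 572.

E[X] = 106071201738017964734/109418989131512359209 ≈ 0.96940; E[X] < 1, so R_3(10) > 572.


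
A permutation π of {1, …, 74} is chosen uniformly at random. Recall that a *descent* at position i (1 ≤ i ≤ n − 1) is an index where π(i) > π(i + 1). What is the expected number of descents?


Write X = Σ X_I over i = 1, …, 73, with X_I the indicator of one descent.
There are 73 indicators.
For each fixed i, the pair (π(i), π(i+1)) is a uniformly random ordered pair of distinct values from {1, …, 74}; by symmetry P[π(i) > π(i+1)] = 1/2.
By linearity: E[X] = 73 · (1/2) = (74 − 1) · (1/2) = 73/2 ≈ 36.50000.

E[X] = 73/2 = 36.50000.
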